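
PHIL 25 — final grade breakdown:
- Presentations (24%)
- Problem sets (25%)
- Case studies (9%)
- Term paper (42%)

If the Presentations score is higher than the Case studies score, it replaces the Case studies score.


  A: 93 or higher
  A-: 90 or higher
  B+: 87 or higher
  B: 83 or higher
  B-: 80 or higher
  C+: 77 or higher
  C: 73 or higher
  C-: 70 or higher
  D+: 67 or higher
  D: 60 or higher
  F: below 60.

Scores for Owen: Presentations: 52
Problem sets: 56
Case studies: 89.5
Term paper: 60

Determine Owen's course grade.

F

Presentations (52) ≤ Case studies (89.5), so Case studies stays at 89.5.
Weighted total:
  Presentations 52 × 0.24 = 12.48
  Problem sets 56 × 0.25 = 14
  Case studies 89.5 × 0.09 = 8.055
  Term paper 60 × 0.42 = 25.2
Sum = 59.735
59.735 < 60 → F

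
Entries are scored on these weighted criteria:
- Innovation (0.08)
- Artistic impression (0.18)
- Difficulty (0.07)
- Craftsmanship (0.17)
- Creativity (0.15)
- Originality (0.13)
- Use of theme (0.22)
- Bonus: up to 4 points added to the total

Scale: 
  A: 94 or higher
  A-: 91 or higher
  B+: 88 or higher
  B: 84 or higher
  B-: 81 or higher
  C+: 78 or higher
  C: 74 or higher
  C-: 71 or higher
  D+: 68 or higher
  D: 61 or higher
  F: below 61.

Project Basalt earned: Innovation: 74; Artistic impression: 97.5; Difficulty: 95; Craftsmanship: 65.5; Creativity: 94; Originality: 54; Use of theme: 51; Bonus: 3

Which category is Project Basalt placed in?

Weighted total:
  Innovation 74 × 0.08 = 5.92
  Artistic impression 97.5 × 0.18 = 17.55
  Difficulty 95 × 0.07 = 6.65
  Craftsmanship 65.5 × 0.17 = 11.135
  Creativity 94 × 0.15 = 14.1
  Originality 54 × 0.13 = 7.02
  Use of theme 51 × 0.22 = 11.22
Sum = 73.595
Bonus: 73.595 + 3 = 76.595
76.595 is ≥ 74 and < 78 → C

C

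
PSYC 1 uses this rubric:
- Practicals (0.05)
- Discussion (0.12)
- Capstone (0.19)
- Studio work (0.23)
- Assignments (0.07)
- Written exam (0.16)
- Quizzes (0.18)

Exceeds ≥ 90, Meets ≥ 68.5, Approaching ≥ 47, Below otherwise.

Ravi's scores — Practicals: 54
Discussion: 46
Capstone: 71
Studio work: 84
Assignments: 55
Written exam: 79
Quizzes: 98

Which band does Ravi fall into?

Meets

Weighted total:
  Practicals 54 × 0.05 = 2.7
  Discussion 46 × 0.12 = 5.52
  Capstone 71 × 0.19 = 13.49
  Studio work 84 × 0.23 = 19.32
  Assignments 55 × 0.07 = 3.85
  Written exam 79 × 0.16 = 12.64
  Quizzes 98 × 0.18 = 17.64
Sum = 75.16
75.16 is ≥ 68.5 and < 90 → Meets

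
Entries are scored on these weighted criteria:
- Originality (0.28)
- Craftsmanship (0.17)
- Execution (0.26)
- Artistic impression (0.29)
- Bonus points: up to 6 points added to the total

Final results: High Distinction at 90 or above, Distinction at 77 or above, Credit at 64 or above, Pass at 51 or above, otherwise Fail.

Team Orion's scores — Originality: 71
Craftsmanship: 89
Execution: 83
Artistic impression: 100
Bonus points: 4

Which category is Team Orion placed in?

Distinction

Weighted total:
  Originality 71 × 0.28 = 19.88
  Craftsmanship 89 × 0.17 = 15.13
  Execution 83 × 0.26 = 21.58
  Artistic impression 100 × 0.29 = 29
Sum = 85.59
Bonus points: 85.59 + 4 = 89.59
89.59 is ≥ 77 and < 90 → Distinction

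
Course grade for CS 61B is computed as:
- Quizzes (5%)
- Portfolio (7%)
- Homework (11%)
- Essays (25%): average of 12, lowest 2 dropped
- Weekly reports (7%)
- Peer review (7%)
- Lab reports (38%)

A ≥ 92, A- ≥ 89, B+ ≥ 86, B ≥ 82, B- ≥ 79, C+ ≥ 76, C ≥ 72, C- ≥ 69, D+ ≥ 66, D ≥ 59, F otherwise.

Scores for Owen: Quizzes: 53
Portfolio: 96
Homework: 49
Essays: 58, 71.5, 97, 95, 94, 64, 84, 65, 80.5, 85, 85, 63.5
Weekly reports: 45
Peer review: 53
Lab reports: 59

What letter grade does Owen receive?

Essays: drop 58, 63.5 → average of remaining 10 = 821/10 = 82.1
Weighted total:
  Quizzes 53 × 0.05 = 2.65
  Portfolio 96 × 0.07 = 6.72
  Homework 49 × 0.11 = 5.39
  Essays 82.1 × 0.25 = 20.525
  Weekly reports 45 × 0.07 = 3.15
  Peer review 53 × 0.07 = 3.71
  Lab reports 59 × 0.38 = 22.42
Sum = 64.565
64.565 is ≥ 59 and < 66 → D

D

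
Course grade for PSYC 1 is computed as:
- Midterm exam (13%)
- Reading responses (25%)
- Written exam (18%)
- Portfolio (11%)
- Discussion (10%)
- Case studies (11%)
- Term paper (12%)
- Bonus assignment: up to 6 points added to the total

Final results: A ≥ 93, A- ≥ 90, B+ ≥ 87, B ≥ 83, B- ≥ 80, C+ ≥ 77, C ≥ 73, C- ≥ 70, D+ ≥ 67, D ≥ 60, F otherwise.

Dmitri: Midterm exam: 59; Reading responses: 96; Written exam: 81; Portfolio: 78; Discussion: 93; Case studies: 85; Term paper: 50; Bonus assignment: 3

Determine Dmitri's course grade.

B-

Weighted total:
  Midterm exam 59 × 0.13 = 7.67
  Reading responses 96 × 0.25 = 24
  Written exam 81 × 0.18 = 14.58
  Portfolio 78 × 0.11 = 8.58
  Discussion 93 × 0.1 = 9.3
  Case studies 85 × 0.11 = 9.35
  Term paper 50 × 0.12 = 6
Sum = 79.48
Bonus assignment: 79.48 + 3 = 82.48
82.48 is ≥ 80 and < 83 → B-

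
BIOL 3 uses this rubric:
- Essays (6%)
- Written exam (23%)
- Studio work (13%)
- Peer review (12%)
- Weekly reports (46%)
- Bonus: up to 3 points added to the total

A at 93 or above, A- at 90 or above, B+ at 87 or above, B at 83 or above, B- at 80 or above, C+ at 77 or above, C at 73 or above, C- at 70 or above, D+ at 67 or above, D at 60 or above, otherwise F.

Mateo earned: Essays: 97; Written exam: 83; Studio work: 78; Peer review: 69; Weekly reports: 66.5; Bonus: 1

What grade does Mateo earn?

Weighted total:
  Essays 97 × 0.06 = 5.82
  Written exam 83 × 0.23 = 19.09
  Studio work 78 × 0.13 = 10.14
  Peer review 69 × 0.12 = 8.28
  Weekly reports 66.5 × 0.46 = 30.59
Sum = 73.92
Bonus: 73.92 + 1 = 74.92
74.92 is ≥ 73 and < 77 → C

C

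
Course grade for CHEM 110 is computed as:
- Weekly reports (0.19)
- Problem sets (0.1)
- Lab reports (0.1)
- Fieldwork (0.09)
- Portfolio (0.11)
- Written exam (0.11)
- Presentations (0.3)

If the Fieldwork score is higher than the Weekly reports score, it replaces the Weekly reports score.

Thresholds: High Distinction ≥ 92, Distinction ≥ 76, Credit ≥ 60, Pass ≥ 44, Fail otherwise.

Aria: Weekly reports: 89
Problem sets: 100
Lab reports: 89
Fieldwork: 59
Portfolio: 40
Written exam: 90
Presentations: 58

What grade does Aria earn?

Fieldwork (59) ≤ Weekly reports (89), so Weekly reports stays at 89.
Weighted total:
  Weekly reports 89 × 0.19 = 16.91
  Problem sets 100 × 0.1 = 10
  Lab reports 89 × 0.1 = 8.9
  Fieldwork 59 × 0.09 = 5.31
  Portfolio 40 × 0.11 = 4.4
  Written exam 90 × 0.11 = 9.9
  Presentations 58 × 0.3 = 17.4
Sum = 72.82
72.82 is ≥ 60 and < 76 → Credit

Credit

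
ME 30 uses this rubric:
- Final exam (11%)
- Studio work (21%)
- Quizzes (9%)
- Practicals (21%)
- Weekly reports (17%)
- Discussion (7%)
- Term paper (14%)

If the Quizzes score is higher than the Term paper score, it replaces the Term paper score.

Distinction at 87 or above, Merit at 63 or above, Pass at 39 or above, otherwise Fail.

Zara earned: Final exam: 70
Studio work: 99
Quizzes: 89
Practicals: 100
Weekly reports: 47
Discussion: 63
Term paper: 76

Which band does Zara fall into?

Merit

Quizzes (89) > Term paper (76), so Term paper counts as 89.
Weighted total:
  Final exam 70 × 0.11 = 7.7
  Studio work 99 × 0.21 = 20.79
  Quizzes 89 × 0.09 = 8.01
  Practicals 100 × 0.21 = 21
  Weekly reports 47 × 0.17 = 7.99
  Discussion 63 × 0.07 = 4.41
  Term paper 89 × 0.14 = 12.46
Sum = 82.36
82.36 is ≥ 63 and < 87 → Merit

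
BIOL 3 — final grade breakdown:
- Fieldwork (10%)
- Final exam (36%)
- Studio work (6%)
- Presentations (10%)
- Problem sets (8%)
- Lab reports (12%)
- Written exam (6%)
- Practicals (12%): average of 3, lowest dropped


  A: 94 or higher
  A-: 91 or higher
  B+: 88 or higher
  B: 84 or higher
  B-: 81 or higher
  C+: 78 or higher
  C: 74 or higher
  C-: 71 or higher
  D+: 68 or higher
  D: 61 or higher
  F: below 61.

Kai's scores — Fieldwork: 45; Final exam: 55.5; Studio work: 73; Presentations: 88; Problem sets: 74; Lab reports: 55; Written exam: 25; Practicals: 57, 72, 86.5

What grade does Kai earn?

D

Practicals: drop 57 → average of remaining 2 = 158.5/2 = 79.25
Weighted total:
  Fieldwork 45 × 0.1 = 4.5
  Final exam 55.5 × 0.36 = 19.98
  Studio work 73 × 0.06 = 4.38
  Presentations 88 × 0.1 = 8.8
  Problem sets 74 × 0.08 = 5.92
  Lab reports 55 × 0.12 = 6.6
  Written exam 25 × 0.06 = 1.5
  Practicals 79.25 × 0.12 = 9.51
Sum = 61.19
61.19 is ≥ 61 and < 68 → D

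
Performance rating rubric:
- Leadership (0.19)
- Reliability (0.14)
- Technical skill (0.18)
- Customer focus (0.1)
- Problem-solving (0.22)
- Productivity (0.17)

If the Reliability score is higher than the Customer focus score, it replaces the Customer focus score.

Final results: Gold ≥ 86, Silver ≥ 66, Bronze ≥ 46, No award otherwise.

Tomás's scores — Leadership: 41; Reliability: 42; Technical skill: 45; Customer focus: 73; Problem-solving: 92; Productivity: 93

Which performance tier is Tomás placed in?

Bronze

Reliability (42) ≤ Customer focus (73), so Customer focus stays at 73.
Weighted total:
  Leadership 41 × 0.19 = 7.79
  Reliability 42 × 0.14 = 5.88
  Technical skill 45 × 0.18 = 8.1
  Customer focus 73 × 0.1 = 7.3
  Problem-solving 92 × 0.22 = 20.24
  Productivity 93 × 0.17 = 15.81
Sum = 65.12
65.12 is ≥ 46 and < 66 → Bronze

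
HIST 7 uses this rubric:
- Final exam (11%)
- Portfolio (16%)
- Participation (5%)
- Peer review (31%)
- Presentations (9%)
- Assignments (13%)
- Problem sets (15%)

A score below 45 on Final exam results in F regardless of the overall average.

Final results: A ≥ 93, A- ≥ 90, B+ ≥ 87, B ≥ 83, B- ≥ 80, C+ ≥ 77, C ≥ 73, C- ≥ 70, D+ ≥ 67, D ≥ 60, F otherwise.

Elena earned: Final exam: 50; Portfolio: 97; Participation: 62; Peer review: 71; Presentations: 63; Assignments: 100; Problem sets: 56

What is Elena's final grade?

Final exam score 50 ≥ 45: minimum met.
Weighted total:
  Final exam 50 × 0.11 = 5.5
  Portfolio 97 × 0.16 = 15.52
  Participation 62 × 0.05 = 3.1
  Peer review 71 × 0.31 = 22.01
  Presentations 63 × 0.09 = 5.67
  Assignments 100 × 0.13 = 13
  Problem sets 56 × 0.15 = 8.4
Sum = 73.2
73.2 is ≥ 73 and < 77 → C

C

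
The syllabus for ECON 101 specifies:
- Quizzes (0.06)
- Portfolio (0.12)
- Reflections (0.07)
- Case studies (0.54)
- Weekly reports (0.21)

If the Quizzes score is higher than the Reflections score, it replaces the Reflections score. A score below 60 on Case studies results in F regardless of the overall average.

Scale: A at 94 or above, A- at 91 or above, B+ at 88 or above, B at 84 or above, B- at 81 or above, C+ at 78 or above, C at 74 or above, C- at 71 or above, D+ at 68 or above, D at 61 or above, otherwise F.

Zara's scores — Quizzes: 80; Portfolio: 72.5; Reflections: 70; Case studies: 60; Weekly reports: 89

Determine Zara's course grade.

D+

Quizzes (80) > Reflections (70), so Reflections counts as 80.
Case studies score 60 ≥ 60: minimum met.
Weighted total:
  Quizzes 80 × 0.06 = 4.8
  Portfolio 72.5 × 0.12 = 8.7
  Reflections 80 × 0.07 = 5.6
  Case studies 60 × 0.54 = 32.4
  Weekly reports 89 × 0.21 = 18.69
Sum = 70.19
70.19 is ≥ 68 and < 71 → D+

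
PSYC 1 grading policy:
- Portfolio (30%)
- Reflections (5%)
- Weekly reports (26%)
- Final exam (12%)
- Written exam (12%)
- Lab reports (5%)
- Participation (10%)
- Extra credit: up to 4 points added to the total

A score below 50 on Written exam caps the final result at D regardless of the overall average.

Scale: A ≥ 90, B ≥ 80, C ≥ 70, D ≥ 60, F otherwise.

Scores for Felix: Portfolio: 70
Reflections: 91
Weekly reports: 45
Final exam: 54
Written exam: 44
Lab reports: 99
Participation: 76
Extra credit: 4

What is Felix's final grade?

D

Written exam score 44 < 50: minimum not met.
Weighted total:
  Portfolio 70 × 0.3 = 21
  Reflections 91 × 0.05 = 4.55
  Weekly reports 45 × 0.26 = 11.7
  Final exam 54 × 0.12 = 6.48
  Written exam 44 × 0.12 = 5.28
  Lab reports 99 × 0.05 = 4.95
  Participation 76 × 0.1 = 7.6
Sum = 61.56
Extra credit: 61.56 + 4 = 65.56
65.56 would be D; cap at D applies → D.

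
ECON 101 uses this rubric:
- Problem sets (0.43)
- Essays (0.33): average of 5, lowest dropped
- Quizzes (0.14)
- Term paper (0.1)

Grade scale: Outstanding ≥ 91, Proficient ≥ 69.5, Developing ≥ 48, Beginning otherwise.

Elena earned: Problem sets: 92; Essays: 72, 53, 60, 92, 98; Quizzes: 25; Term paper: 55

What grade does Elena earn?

Essays: drop 53 → average of remaining 4 = 322/4 = 80.5
Weighted total:
  Problem sets 92 × 0.43 = 39.56
  Essays 80.5 × 0.33 = 26.565
  Quizzes 25 × 0.14 = 3.5
  Term paper 55 × 0.1 = 5.5
Sum = 75.125
75.125 is ≥ 69.5 and < 91 → Proficient

Proficient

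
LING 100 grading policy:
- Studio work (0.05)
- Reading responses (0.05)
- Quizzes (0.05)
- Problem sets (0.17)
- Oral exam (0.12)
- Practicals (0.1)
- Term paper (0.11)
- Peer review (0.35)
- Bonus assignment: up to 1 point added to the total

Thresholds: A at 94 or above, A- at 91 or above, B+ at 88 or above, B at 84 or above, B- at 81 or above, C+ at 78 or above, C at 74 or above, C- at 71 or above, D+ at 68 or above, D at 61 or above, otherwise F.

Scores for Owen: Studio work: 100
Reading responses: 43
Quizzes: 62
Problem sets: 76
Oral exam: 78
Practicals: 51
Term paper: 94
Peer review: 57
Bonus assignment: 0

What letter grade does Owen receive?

Weighted total:
  Studio work 100 × 0.05 = 5
  Reading responses 43 × 0.05 = 2.15
  Quizzes 62 × 0.05 = 3.1
  Problem sets 76 × 0.17 = 12.92
  Oral exam 78 × 0.12 = 9.36
  Practicals 51 × 0.1 = 5.1
  Term paper 94 × 0.11 = 10.34
  Peer review 57 × 0.35 = 19.95
Sum = 67.92
Bonus assignment: 67.92 + 0 = 67.92
67.92 is ≥ 61 and < 68 → D

D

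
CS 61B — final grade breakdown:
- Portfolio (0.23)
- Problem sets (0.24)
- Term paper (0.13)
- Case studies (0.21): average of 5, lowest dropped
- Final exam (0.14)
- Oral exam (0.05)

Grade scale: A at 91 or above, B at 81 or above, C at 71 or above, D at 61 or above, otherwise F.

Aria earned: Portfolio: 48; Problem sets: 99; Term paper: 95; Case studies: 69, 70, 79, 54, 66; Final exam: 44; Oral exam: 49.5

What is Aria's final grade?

Case studies: drop 54 → average of remaining 4 = 284/4 = 71
Weighted total:
  Portfolio 48 × 0.23 = 11.04
  Problem sets 99 × 0.24 = 23.76
  Term paper 95 × 0.13 = 12.35
  Case studies 71 × 0.21 = 14.91
  Final exam 44 × 0.14 = 6.16
  Oral exam 49.5 × 0.05 = 2.475
Sum = 70.695
70.695 is ≥ 61 and < 71 → D

D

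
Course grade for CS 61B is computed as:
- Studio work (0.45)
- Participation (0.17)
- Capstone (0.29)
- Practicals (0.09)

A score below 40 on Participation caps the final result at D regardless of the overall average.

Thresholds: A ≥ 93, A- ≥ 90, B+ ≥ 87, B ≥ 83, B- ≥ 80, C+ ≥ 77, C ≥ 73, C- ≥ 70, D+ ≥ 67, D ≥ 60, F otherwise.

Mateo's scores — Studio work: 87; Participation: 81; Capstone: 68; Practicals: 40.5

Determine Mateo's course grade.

Participation score 81 ≥ 40: minimum met.
Weighted total:
  Studio work 87 × 0.45 = 39.15
  Participation 81 × 0.17 = 13.77
  Capstone 68 × 0.29 = 19.72
  Practicals 40.5 × 0.09 = 3.645
Sum = 76.285
76.285 is ≥ 73 and < 77 → C

C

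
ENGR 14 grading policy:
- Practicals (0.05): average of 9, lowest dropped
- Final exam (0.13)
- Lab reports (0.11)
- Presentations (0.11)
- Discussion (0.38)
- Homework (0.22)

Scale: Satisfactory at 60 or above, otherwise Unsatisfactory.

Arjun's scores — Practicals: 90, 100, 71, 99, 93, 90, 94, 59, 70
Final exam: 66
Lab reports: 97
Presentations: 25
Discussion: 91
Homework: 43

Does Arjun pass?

Practicals: drop 59 → average of remaining 8 = 707/8 = 88.375
Weighted total:
  Practicals 88.375 × 0.05 = 4.41875
  Final exam 66 × 0.13 = 8.58
  Lab reports 97 × 0.11 = 10.67
  Presentations 25 × 0.11 = 2.75
  Discussion 91 × 0.38 = 34.58
  Homework 43 × 0.22 = 9.46
Sum = 70.45875
70.45875 ≥ 60 → Satisfactory

Satisfactory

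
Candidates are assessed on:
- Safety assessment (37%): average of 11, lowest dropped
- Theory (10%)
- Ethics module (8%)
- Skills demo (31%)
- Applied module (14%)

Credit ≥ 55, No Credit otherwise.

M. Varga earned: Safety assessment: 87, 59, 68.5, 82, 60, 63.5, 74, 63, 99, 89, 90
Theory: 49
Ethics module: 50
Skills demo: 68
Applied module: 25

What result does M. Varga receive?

Safety assessment: drop 59 → average of remaining 10 = 776/10 = 77.6
Weighted total:
  Safety assessment 77.6 × 0.37 = 28.712
  Theory 49 × 0.1 = 4.9
  Ethics module 50 × 0.08 = 4
  Skills demo 68 × 0.31 = 21.08
  Applied module 25 × 0.14 = 3.5
Sum = 62.192
62.192 ≥ 55 → Credit

Credit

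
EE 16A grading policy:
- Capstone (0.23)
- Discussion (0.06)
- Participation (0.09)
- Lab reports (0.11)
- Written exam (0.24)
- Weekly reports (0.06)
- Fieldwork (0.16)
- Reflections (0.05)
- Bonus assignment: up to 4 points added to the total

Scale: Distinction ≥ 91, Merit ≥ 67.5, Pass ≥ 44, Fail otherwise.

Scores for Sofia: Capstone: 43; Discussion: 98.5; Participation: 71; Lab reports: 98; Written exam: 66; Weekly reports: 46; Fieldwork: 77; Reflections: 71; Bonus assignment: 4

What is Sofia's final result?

Weighted total:
  Capstone 43 × 0.23 = 9.89
  Discussion 98.5 × 0.06 = 5.91
  Participation 71 × 0.09 = 6.39
  Lab reports 98 × 0.11 = 10.78
  Written exam 66 × 0.24 = 15.84
  Weekly reports 46 × 0.06 = 2.76
  Fieldwork 77 × 0.16 = 12.32
  Reflections 71 × 0.05 = 3.55
Sum = 67.44
Bonus assignment: 67.44 + 4 = 71.44
71.44 is ≥ 67.5 and < 91 → Merit

Merit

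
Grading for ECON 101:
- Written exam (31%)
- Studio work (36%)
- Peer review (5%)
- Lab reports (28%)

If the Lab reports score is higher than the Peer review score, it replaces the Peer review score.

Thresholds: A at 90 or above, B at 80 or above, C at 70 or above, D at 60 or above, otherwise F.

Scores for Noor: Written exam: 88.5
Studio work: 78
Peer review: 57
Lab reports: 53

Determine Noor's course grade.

Lab reports (53) ≤ Peer review (57), so Peer review stays at 57.
Weighted total:
  Written exam 88.5 × 0.31 = 27.435
  Studio work 78 × 0.36 = 28.08
  Peer review 57 × 0.05 = 2.85
  Lab reports 53 × 0.28 = 14.84
Sum = 73.205
73.205 is ≥ 70 and < 80 → C

C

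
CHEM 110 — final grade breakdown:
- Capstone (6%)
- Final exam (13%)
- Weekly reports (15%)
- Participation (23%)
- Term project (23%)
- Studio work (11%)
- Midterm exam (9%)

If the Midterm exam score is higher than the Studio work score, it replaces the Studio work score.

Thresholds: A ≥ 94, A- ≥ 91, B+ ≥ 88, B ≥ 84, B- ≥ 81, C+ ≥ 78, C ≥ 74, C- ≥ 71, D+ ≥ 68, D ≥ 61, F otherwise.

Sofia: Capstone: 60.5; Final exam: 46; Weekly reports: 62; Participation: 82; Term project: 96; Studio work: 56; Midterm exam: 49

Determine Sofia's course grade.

Midterm exam (49) ≤ Studio work (56), so Studio work stays at 56.
Weighted total:
  Capstone 60.5 × 0.06 = 3.63
  Final exam 46 × 0.13 = 5.98
  Weekly reports 62 × 0.15 = 9.3
  Participation 82 × 0.23 = 18.86
  Term project 96 × 0.23 = 22.08
  Studio work 56 × 0.11 = 6.16
  Midterm exam 49 × 0.09 = 4.41
Sum = 70.42
70.42 is ≥ 68 and < 71 → D+

D+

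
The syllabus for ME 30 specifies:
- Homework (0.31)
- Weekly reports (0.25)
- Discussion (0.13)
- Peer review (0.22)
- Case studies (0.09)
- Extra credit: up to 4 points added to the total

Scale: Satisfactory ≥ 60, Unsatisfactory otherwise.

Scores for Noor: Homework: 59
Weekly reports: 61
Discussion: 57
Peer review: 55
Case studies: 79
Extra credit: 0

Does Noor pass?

Weighted total:
  Homework 59 × 0.31 = 18.29
  Weekly reports 61 × 0.25 = 15.25
  Discussion 57 × 0.13 = 7.41
  Peer review 55 × 0.22 = 12.1
  Case studies 79 × 0.09 = 7.11
Sum = 60.16
Extra credit: 60.16 + 0 = 60.16
60.16 ≥ 60 → Satisfactory

Satisfactory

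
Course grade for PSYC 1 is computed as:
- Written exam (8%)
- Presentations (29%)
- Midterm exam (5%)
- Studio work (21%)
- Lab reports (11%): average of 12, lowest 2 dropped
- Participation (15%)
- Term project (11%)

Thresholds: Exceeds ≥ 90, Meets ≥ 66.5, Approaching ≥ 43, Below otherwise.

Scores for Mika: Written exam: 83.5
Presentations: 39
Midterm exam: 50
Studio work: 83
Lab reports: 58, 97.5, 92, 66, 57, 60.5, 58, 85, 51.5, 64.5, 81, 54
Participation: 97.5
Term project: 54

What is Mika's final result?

Approaching

Lab reports: drop 51.5, 54 → average of remaining 10 = 719.5/10 = 71.95
Weighted total:
  Written exam 83.5 × 0.08 = 6.68
  Presentations 39 × 0.29 = 11.31
  Midterm exam 50 × 0.05 = 2.5
  Studio work 83 × 0.21 = 17.43
  Lab reports 71.95 × 0.11 = 7.9145
  Participation 97.5 × 0.15 = 14.625
  Term project 54 × 0.11 = 5.94
Sum = 66.3995
66.3995 is ≥ 43 and < 66.5 → Approaching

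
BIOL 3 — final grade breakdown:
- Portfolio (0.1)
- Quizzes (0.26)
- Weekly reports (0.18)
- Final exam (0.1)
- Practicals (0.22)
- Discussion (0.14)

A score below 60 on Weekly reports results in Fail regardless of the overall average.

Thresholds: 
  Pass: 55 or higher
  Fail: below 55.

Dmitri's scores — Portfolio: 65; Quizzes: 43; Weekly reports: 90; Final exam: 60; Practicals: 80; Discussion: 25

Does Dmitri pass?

Weekly reports score 90 ≥ 60: minimum met.
Weighted total:
  Portfolio 65 × 0.1 = 6.5
  Quizzes 43 × 0.26 = 11.18
  Weekly reports 90 × 0.18 = 16.2
  Final exam 60 × 0.1 = 6
  Practicals 80 × 0.22 = 17.6
  Discussion 25 × 0.14 = 3.5
Sum = 60.98
60.98 ≥ 55 → Pass

Pass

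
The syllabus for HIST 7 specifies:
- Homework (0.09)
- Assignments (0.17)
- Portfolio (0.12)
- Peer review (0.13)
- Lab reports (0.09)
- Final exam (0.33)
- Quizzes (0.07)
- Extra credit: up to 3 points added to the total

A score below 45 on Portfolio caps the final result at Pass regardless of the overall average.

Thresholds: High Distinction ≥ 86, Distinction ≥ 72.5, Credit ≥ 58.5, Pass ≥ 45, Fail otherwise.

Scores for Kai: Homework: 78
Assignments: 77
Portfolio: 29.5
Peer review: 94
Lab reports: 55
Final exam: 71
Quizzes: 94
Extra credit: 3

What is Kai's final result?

Pass

Portfolio score 29.5 < 45: minimum not met.
Weighted total:
  Homework 78 × 0.09 = 7.02
  Assignments 77 × 0.17 = 13.09
  Portfolio 29.5 × 0.12 = 3.54
  Peer review 94 × 0.13 = 12.22
  Lab reports 55 × 0.09 = 4.95
  Final exam 71 × 0.33 = 23.43
  Quizzes 94 × 0.07 = 6.58
Sum = 70.83
Extra credit: 70.83 + 3 = 73.83
73.83 would be Distinction; cap at Pass applies → Pass.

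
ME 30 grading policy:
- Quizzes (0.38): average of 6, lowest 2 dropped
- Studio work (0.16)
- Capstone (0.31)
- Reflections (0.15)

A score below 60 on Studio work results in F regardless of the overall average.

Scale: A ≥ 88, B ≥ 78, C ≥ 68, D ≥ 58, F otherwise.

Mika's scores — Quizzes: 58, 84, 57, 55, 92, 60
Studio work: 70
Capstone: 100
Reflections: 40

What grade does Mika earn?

Quizzes: drop 55, 57 → average of remaining 4 = 294/4 = 73.5
Studio work score 70 ≥ 60: minimum met.
Weighted total:
  Quizzes 73.5 × 0.38 = 27.93
  Studio work 70 × 0.16 = 11.2
  Capstone 100 × 0.31 = 31
  Reflections 40 × 0.15 = 6
Sum = 76.13
76.13 is ≥ 68 and < 78 → C

C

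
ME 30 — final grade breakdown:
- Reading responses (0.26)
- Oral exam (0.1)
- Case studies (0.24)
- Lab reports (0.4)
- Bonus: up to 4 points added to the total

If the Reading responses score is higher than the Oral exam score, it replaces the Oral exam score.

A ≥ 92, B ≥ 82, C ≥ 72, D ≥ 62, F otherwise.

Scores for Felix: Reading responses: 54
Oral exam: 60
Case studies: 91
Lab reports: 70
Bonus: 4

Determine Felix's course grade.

C

Reading responses (54) ≤ Oral exam (60), so Oral exam stays at 60.
Weighted total:
  Reading responses 54 × 0.26 = 14.04
  Oral exam 60 × 0.1 = 6
  Case studies 91 × 0.24 = 21.84
  Lab reports 70 × 0.4 = 28
Sum = 69.88
Bonus: 69.88 + 4 = 73.88
73.88 is ≥ 72 and < 82 → C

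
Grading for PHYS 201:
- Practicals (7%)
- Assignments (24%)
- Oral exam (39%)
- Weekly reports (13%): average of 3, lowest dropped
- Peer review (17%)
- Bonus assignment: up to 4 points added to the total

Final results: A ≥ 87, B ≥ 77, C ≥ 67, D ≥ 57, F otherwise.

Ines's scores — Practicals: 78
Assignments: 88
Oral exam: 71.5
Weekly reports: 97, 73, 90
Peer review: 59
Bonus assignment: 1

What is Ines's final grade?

Weekly reports: drop 73 → average of remaining 2 = 187/2 = 93.5
Weighted total:
  Practicals 78 × 0.07 = 5.46
  Assignments 88 × 0.24 = 21.12
  Oral exam 71.5 × 0.39 = 27.885
  Weekly reports 93.5 × 0.13 = 12.155
  Peer review 59 × 0.17 = 10.03
Sum = 76.65
Bonus assignment: 76.65 + 1 = 77.65
77.65 is ≥ 77 and < 87 → B

B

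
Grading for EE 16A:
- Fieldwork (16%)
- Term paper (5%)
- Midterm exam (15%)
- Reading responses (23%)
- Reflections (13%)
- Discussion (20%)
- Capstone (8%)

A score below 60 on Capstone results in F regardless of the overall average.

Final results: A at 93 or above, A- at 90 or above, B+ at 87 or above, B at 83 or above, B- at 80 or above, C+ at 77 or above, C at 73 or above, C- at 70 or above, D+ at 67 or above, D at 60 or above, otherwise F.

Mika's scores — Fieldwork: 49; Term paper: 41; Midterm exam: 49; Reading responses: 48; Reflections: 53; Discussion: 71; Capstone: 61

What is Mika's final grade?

Capstone score 61 ≥ 60: minimum met.
Weighted total:
  Fieldwork 49 × 0.16 = 7.84
  Term paper 41 × 0.05 = 2.05
  Midterm exam 49 × 0.15 = 7.35
  Reading responses 48 × 0.23 = 11.04
  Reflections 53 × 0.13 = 6.89
  Discussion 71 × 0.2 = 14.2
  Capstone 61 × 0.08 = 4.88
Sum = 54.25
54.25 < 60 → F

F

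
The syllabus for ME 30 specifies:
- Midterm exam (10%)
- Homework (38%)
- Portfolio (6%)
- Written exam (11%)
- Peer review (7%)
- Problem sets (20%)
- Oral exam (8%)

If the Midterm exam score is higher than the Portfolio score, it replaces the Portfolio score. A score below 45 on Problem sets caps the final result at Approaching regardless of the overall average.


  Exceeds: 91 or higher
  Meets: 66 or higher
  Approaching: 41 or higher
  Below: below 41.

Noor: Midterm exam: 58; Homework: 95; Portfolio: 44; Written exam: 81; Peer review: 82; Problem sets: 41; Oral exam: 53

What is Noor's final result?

Midterm exam (58) > Portfolio (44), so Portfolio counts as 58.
Problem sets score 41 < 45: minimum not met.
Weighted total:
  Midterm exam 58 × 0.1 = 5.8
  Homework 95 × 0.38 = 36.1
  Portfolio 58 × 0.06 = 3.48
  Written exam 81 × 0.11 = 8.91
  Peer review 82 × 0.07 = 5.74
  Problem sets 41 × 0.2 = 8.2
  Oral exam 53 × 0.08 = 4.24
Sum = 72.47
72.47 would be Meets; cap at Approaching applies → Approaching.

Approaching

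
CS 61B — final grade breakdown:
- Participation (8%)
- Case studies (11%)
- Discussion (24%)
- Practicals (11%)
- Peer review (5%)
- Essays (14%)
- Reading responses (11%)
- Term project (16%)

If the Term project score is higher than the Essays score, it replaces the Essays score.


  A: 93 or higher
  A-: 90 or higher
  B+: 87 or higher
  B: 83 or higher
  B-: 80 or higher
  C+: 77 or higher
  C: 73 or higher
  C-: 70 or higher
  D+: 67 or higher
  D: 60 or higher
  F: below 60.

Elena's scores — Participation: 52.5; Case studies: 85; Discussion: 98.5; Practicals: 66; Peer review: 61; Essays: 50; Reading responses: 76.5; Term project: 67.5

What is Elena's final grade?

C

Term project (67.5) > Essays (50), so Essays counts as 67.5.
Weighted total:
  Participation 52.5 × 0.08 = 4.2
  Case studies 85 × 0.11 = 9.35
  Discussion 98.5 × 0.24 = 23.64
  Practicals 66 × 0.11 = 7.26
  Peer review 61 × 0.05 = 3.05
  Essays 67.5 × 0.14 = 9.45
  Reading responses 76.5 × 0.11 = 8.415
  Term project 67.5 × 0.16 = 10.8
Sum = 76.165
76.165 is ≥ 73 and < 77 → C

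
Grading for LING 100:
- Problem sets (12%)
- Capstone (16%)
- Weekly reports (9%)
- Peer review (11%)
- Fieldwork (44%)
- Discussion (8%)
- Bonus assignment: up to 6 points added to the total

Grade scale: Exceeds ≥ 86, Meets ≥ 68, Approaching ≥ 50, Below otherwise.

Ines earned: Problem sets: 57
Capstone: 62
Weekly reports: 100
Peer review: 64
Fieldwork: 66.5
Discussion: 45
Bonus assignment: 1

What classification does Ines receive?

Weighted total:
  Problem sets 57 × 0.12 = 6.84
  Capstone 62 × 0.16 = 9.92
  Weekly reports 100 × 0.09 = 9
  Peer review 64 × 0.11 = 7.04
  Fieldwork 66.5 × 0.44 = 29.26
  Discussion 45 × 0.08 = 3.6
Sum = 65.66
Bonus assignment: 65.66 + 1 = 66.66
66.66 is ≥ 50 and < 68 → Approaching

Approaching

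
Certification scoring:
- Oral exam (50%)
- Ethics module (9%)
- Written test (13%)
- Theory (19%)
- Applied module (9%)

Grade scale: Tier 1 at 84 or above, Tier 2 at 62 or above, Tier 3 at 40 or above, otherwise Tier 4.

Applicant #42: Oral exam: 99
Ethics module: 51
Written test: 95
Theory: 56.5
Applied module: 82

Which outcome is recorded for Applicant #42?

Tier 1

Weighted total:
  Oral exam 99 × 0.5 = 49.5
  Ethics module 51 × 0.09 = 4.59
  Written test 95 × 0.13 = 12.35
  Theory 56.5 × 0.19 = 10.735
  Applied module 82 × 0.09 = 7.38
Sum = 84.555
84.555 ≥ 84 → Tier 1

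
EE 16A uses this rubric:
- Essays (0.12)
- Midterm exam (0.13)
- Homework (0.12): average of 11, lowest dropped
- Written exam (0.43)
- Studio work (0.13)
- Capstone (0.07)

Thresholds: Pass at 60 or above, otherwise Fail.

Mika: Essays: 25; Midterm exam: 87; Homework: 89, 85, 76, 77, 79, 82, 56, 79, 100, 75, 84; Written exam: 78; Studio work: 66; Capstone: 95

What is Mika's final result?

Homework: drop 56 → average of remaining 10 = 826/10 = 82.6
Weighted total:
  Essays 25 × 0.12 = 3
  Midterm exam 87 × 0.13 = 11.31
  Homework 82.6 × 0.12 = 9.912
  Written exam 78 × 0.43 = 33.54
  Studio work 66 × 0.13 = 8.58
  Capstone 95 × 0.07 = 6.65
Sum = 72.992
72.992 ≥ 60 → Pass

Pass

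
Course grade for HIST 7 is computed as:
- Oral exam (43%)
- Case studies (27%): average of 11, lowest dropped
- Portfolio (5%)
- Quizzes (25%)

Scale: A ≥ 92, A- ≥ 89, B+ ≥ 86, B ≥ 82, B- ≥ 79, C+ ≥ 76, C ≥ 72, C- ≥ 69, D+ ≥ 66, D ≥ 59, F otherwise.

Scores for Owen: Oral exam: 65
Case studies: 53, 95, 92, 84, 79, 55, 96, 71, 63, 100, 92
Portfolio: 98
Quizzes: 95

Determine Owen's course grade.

Case studies: drop 53 → average of remaining 10 = 827/10 = 82.7
Weighted total:
  Oral exam 65 × 0.43 = 27.95
  Case studies 82.7 × 0.27 = 22.329
  Portfolio 98 × 0.05 = 4.9
  Quizzes 95 × 0.25 = 23.75
Sum = 78.929
78.929 is ≥ 76 and < 79 → C+

C+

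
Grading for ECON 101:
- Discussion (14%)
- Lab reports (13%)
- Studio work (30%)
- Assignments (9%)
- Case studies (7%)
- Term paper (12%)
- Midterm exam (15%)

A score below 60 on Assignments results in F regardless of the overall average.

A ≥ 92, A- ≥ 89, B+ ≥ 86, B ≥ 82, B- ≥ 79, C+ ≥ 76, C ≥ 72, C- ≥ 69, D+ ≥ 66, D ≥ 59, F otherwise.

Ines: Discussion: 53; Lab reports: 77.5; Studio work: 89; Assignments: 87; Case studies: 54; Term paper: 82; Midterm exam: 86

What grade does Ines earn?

Assignments score 87 ≥ 60: minimum met.
Weighted total:
  Discussion 53 × 0.14 = 7.42
  Lab reports 77.5 × 0.13 = 10.075
  Studio work 89 × 0.3 = 26.7
  Assignments 87 × 0.09 = 7.83
  Case studies 54 × 0.07 = 3.78
  Term paper 82 × 0.12 = 9.84
  Midterm exam 86 × 0.15 = 12.9
Sum = 78.545
78.545 is ≥ 76 and < 79 → C+

C+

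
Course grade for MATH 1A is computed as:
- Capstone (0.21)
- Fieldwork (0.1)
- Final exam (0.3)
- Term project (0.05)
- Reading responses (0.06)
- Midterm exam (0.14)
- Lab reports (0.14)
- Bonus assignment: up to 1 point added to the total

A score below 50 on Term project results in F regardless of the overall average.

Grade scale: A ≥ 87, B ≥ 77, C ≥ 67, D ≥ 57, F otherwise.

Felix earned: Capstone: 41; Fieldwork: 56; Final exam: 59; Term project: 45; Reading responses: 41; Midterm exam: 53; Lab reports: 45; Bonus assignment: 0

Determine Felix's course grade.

F

Term project score 45 < 50: minimum not met.
Weighted total:
  Capstone 41 × 0.21 = 8.61
  Fieldwork 56 × 0.1 = 5.6
  Final exam 59 × 0.3 = 17.7
  Term project 45 × 0.05 = 2.25
  Reading responses 41 × 0.06 = 2.46
  Midterm exam 53 × 0.14 = 7.42
  Lab reports 45 × 0.14 = 6.3
Sum = 50.34
Bonus assignment: 50.34 + 0 = 50.34
Because the Term project minimum was not met, the result is F.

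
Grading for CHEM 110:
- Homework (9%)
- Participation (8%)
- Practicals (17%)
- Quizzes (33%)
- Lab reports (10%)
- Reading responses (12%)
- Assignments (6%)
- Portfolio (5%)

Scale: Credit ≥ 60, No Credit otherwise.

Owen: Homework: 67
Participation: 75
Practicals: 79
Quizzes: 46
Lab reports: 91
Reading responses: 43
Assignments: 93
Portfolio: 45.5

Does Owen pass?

Credit

Weighted total:
  Homework 67 × 0.09 = 6.03
  Participation 75 × 0.08 = 6
  Practicals 79 × 0.17 = 13.43
  Quizzes 46 × 0.33 = 15.18
  Lab reports 91 × 0.1 = 9.1
  Reading responses 43 × 0.12 = 5.16
  Assignments 93 × 0.06 = 5.58
  Portfolio 45.5 × 0.05 = 2.275
Sum = 62.755
62.755 ≥ 60 → Credit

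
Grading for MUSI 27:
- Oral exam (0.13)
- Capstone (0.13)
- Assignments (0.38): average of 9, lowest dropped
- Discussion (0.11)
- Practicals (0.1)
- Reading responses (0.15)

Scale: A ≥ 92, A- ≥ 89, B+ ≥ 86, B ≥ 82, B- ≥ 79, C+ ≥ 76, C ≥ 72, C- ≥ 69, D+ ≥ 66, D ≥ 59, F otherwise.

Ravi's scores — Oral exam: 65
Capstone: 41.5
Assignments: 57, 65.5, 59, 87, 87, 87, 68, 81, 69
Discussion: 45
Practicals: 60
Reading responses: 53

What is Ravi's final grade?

D

Assignments: drop 57 → average of remaining 8 = 603.5/8 = 75.4375
Weighted total:
  Oral exam 65 × 0.13 = 8.45
  Capstone 41.5 × 0.13 = 5.395
  Assignments 75.4375 × 0.38 = 28.66625
  Discussion 45 × 0.11 = 4.95
  Practicals 60 × 0.1 = 6
  Reading responses 53 × 0.15 = 7.95
Sum = 61.41125
61.41125 is ≥ 59 and < 66 → D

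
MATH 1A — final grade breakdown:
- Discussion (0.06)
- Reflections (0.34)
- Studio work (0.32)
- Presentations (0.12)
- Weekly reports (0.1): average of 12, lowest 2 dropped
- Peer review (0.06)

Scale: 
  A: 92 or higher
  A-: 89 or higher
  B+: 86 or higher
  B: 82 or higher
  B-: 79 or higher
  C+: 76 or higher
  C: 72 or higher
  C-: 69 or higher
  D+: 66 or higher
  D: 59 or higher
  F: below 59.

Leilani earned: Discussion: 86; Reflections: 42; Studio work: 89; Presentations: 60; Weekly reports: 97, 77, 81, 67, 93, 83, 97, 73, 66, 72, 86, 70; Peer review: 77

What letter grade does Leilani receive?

D+

Weekly reports: drop 66, 67 → average of remaining 10 = 829/10 = 82.9
Weighted total:
  Discussion 86 × 0.06 = 5.16
  Reflections 42 × 0.34 = 14.28
  Studio work 89 × 0.32 = 28.48
  Presentations 60 × 0.12 = 7.2
  Weekly reports 82.9 × 0.1 = 8.29
  Peer review 77 × 0.06 = 4.62
Sum = 68.03
68.03 is ≥ 66 and < 69 → D+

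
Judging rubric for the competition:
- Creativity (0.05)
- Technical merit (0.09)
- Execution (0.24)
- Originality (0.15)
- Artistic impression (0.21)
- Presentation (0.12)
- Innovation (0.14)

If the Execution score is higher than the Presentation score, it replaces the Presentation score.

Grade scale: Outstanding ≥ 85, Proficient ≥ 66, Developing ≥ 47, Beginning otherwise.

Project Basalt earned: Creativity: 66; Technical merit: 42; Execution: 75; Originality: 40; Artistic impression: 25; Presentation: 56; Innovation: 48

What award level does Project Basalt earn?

Developing

Execution (75) > Presentation (56), so Presentation counts as 75.
Weighted total:
  Creativity 66 × 0.05 = 3.3
  Technical merit 42 × 0.09 = 3.78
  Execution 75 × 0.24 = 18
  Originality 40 × 0.15 = 6
  Artistic impression 25 × 0.21 = 5.25
  Presentation 75 × 0.12 = 9
  Innovation 48 × 0.14 = 6.72
Sum = 52.05
52.05 is ≥ 47 and < 66 → Developing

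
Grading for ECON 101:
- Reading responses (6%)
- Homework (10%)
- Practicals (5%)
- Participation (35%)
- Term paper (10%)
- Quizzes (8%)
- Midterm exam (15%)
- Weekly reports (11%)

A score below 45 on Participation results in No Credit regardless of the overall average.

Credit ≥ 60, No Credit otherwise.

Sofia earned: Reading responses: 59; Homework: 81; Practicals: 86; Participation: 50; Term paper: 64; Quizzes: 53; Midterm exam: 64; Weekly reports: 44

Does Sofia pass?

No Credit

Participation score 50 ≥ 45: minimum met.
Weighted total:
  Reading responses 59 × 0.06 = 3.54
  Homework 81 × 0.1 = 8.1
  Practicals 86 × 0.05 = 4.3
  Participation 50 × 0.35 = 17.5
  Term paper 64 × 0.1 = 6.4
  Quizzes 53 × 0.08 = 4.24
  Midterm exam 64 × 0.15 = 9.6
  Weekly reports 44 × 0.11 = 4.84
Sum = 58.52
58.52 < 60 → No Credit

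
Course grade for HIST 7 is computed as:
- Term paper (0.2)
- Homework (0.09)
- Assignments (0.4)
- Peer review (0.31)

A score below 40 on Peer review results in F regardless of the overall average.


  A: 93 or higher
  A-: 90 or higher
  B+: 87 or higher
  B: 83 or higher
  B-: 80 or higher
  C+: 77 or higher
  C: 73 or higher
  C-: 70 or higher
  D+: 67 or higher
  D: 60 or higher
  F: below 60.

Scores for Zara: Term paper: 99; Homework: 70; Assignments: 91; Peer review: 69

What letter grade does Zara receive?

B

Peer review score 69 ≥ 40: minimum met.
Weighted total:
  Term paper 99 × 0.2 = 19.8
  Homework 70 × 0.09 = 6.3
  Assignments 91 × 0.4 = 36.4
  Peer review 69 × 0.31 = 21.39
Sum = 83.89
83.89 is ≥ 83 and < 87 → B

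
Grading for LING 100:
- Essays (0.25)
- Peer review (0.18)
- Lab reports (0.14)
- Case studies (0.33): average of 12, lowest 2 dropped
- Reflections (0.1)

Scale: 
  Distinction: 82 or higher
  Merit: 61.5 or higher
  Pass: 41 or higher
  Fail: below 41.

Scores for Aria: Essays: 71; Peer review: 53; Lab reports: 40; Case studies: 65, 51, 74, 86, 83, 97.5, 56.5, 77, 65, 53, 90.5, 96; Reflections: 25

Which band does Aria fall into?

Pass

Case studies: drop 51, 53 → average of remaining 10 = 790.5/10 = 79.05
Weighted total:
  Essays 71 × 0.25 = 17.75
  Peer review 53 × 0.18 = 9.54
  Lab reports 40 × 0.14 = 5.6
  Case studies 79.05 × 0.33 = 26.0865
  Reflections 25 × 0.1 = 2.5
Sum = 61.4765
61.4765 is ≥ 41 and < 61.5 → Pass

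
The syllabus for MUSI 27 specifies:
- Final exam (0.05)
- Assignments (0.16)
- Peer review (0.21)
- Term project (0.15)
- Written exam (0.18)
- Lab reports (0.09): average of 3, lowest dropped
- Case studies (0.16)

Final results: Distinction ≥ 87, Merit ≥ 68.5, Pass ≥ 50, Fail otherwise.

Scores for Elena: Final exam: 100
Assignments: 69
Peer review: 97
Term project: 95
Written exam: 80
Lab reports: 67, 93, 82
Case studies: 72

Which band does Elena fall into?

Lab reports: drop 67 → average of remaining 2 = 175/2 = 87.5
Weighted total:
  Final exam 100 × 0.05 = 5
  Assignments 69 × 0.16 = 11.04
  Peer review 97 × 0.21 = 20.37
  Term project 95 × 0.15 = 14.25
  Written exam 80 × 0.18 = 14.4
  Lab reports 87.5 × 0.09 = 7.875
  Case studies 72 × 0.16 = 11.52
Sum = 84.455
84.455 is ≥ 68.5 and < 87 → Merit

Merit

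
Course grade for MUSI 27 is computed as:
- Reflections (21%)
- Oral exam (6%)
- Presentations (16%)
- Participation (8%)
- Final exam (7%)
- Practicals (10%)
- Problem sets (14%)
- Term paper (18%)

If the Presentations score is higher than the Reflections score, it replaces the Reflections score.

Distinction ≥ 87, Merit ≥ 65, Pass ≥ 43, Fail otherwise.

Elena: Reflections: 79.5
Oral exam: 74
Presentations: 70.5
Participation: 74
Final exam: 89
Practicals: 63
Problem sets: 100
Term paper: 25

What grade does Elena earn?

Presentations (70.5) ≤ Reflections (79.5), so Reflections stays at 79.5.
Weighted total:
  Reflections 79.5 × 0.21 = 16.695
  Oral exam 74 × 0.06 = 4.44
  Presentations 70.5 × 0.16 = 11.28
  Participation 74 × 0.08 = 5.92
  Final exam 89 × 0.07 = 6.23
  Practicals 63 × 0.1 = 6.3
  Problem sets 100 × 0.14 = 14
  Term paper 25 × 0.18 = 4.5
Sum = 69.365
69.365 is ≥ 65 and < 87 → Merit

Merit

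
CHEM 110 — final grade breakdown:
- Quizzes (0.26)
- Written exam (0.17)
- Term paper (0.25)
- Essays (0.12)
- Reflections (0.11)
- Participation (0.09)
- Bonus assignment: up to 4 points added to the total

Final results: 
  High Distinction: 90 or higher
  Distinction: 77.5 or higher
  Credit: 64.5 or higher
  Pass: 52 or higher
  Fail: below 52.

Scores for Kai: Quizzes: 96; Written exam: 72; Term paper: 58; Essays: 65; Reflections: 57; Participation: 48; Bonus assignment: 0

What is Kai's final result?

Credit

Weighted total:
  Quizzes 96 × 0.26 = 24.96
  Written exam 72 × 0.17 = 12.24
  Term paper 58 × 0.25 = 14.5
  Essays 65 × 0.12 = 7.8
  Reflections 57 × 0.11 = 6.27
  Participation 48 × 0.09 = 4.32
Sum = 70.09
Bonus assignment: 70.09 + 0 = 70.09
70.09 is ≥ 64.5 and < 77.5 → Credit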